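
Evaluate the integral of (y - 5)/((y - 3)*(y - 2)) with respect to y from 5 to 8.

Factor the denominator: y**2 - 5*y + 6 = (y - 2)(y - 3).
Partial fractions: (y - 5)/((y - 3)*(y - 2)) = 3/(y - 2) - 2/(y - 3).
An antiderivative is F(y) = -2*log(y - 3) + 3*log(y - 2).
Then F(8) - F(5) = (-2*log(5) + 3*log(2) + 3*log(3)) - (log(27/4)) = log(32/25).

log(32/25)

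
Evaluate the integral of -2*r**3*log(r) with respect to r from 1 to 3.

Integrate by parts once (u = ln r, dv = -2*r**3 dr).
An antiderivative is F(r) = -r**4*(4*log(r) - 1)/8.
Then F(3) - F(1) = (81/8 - 81*log(3)/2) - (1/8) = 10 - 81*log(3)/2.

10 - 81*log(3)/2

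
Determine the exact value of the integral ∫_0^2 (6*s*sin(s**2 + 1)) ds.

-3*cos(5) + 3*cos(1)

Let u = s**2 + 1, so du = 2*s ds. When s = 0, u = 1; when s = 2, u = 5.
The integral becomes 3·∫ sin(u) du from 1 to 5, with antiderivative -3*cos(u).
Back in s: F(s) = -3*cos(s**2 + 1).
Then F(2) - F(0) = (-3*cos(5)) - (-3*cos(1)) = -3*cos(5) + 3*cos(1).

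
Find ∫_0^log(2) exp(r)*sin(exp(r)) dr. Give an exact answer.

Let u = exp(r), so du = exp(r) dr. When r = 0, u = 1; when r = log(2), u = 2.
The integral becomes ∫ sin(u) du from 1 to 2, with antiderivative -cos(u).
Back in r: F(r) = -cos(exp(r)).
Then F(log(2)) - F(0) = (-cos(2)) - (-cos(1)) = -cos(2) + cos(1).

-cos(2) + cos(1)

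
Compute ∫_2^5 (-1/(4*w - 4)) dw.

An antiderivative is F(w) = -log(4*w - 4)/4.
Then F(5) - F(2) = (-log(2)) - (-log(2)/2) = -log(2)/2.

-log(2)/2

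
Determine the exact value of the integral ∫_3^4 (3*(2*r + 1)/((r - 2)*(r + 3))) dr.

Factor the denominator: r**2 + r - 6 = (r + 3)(r - 2).
Partial fractions: 3*(2*r + 1)/((r - 2)*(r + 3)) = 3/(r + 3) + 3/(r - 2).
An antiderivative is F(r) = 3*log(r - 2) + 3*log(r + 3).
Then F(4) - F(3) = (3*log(2) + 3*log(7)) - (3*log(2) + 3*log(3)) = -3*log(3) + 3*log(7).

-3*log(3) + 3*log(7)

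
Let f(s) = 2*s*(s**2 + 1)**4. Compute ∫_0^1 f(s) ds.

31/5

Let u = s**2 + 1, so du = 2*s ds. When s = 0, u = 1; when s = 1, u = 2.
The integral becomes ∫ u**4 du from 1 to 2, with antiderivative u**5/5.
Back in s: F(s) = (s**2 + 1)**5/5.
Then F(1) - F(0) = (32/5) - (1/5) = 31/5.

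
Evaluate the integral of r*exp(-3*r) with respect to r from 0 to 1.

Integrate by parts once (u = r, dv = exp(-3*r) dr).
An antiderivative is F(r) = (-3*r - 1)*exp(-3*r)/9.
Then F(1) - F(0) = (-4*exp(-3)/9) - (-1/9) = (-4 + exp(3))*exp(-3)/9.

(-4 + exp(3))*exp(-3)/9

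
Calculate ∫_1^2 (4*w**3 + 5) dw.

By the power rule, an antiderivative is F(w) = w**4 + 5*w.
Then F(2) - F(1) = (26) - (6) = 20.

20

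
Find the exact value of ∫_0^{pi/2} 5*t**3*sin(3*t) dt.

Integrate by parts 3 times (u = t^3, dv = 5*sin(3*t) dt).
An antiderivative is F(t) = -5*t**3*cos(3*t)/3 + 5*t**2*sin(3*t)/3 + 10*t*cos(3*t)/9 - 10*sin(3*t)/27.
Then F(pi/2) - F(0) = (10/27 - 5*pi**2/12) - (0) = 10/27 - 5*pi**2/12.

10/27 - 5*pi**2/12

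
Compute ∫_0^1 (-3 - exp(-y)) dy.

-4 + exp(-1)

An antiderivative is F(y) = -3*y + exp(-y).
Then F(1) - F(0) = (-3 + exp(-1)) - (1) = -4 + exp(-1).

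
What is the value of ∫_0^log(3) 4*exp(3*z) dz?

104/3

Let u = exp(z), so du = exp(z) dz. When z = 0, u = 1; when z = log(3), u = 3.
The integral becomes 4·∫ u**2 du from 1 to 3, with antiderivative 4*u**3/3.
Back in z: F(z) = 4*exp(3*z)/3.
Then F(log(3)) - F(0) = (36) - (4/3) = 104/3.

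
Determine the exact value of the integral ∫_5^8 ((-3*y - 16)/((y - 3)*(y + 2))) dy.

-3*log(5) - 2*log(7) + 7*log(2)

Factor the denominator: y**2 - y - 6 = (y + 2)(y - 3).
Partial fractions: (-3*y - 16)/((y - 3)*(y + 2)) = 2/(y + 2) - 5/(y - 3).
An antiderivative is F(y) = -5*log(y - 3) + 2*log(y + 2).
Then F(8) - F(5) = (-3*log(5) + 2*log(2)) - (log(49/32)) = -3*log(5) - 2*log(7) + 7*log(2).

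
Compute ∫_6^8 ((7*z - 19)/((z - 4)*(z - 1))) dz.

-4*log(5) + 3*log(2) + 4*log(7)

Factor the denominator: z**2 - 5*z + 4 = (z - 1)(z - 4).
Partial fractions: (7*z - 19)/((z - 4)*(z - 1)) = 4/(z - 1) + 3/(z - 4).
An antiderivative is F(z) = 3*log(z - 4) + 4*log(z - 1).
Then F(8) - F(6) = (6*log(2) + 4*log(7)) - (3*log(2) + 4*log(5)) = -4*log(5) + 3*log(2) + 4*log(7).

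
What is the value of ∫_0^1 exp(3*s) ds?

-1/3 + exp(3)/3

An antiderivative is F(s) = exp(3*s)/3.
Then F(1) - F(0) = (exp(3)/3) - (1/3) = -1/3 + exp(3)/3.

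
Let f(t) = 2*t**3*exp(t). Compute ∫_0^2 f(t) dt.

Integrate by parts 3 times (u = t^3, dv = 2*exp(t) dt).
An antiderivative is F(t) = (2*t**3 - 6*t**2 + 12*t - 12)*exp(t).
Then F(2) - F(0) = (4*exp(2)) - (-12) = 12 + 4*exp(2).

12 + 4*exp(2)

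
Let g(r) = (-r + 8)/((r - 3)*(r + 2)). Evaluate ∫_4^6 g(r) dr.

log(27/16)

Factor the denominator: r**2 - r - 6 = (r + 2)(r - 3).
Partial fractions: (-r + 8)/((r - 3)*(r + 2)) = -2/(r + 2) + 1/(r - 3).
An antiderivative is F(r) = log(r - 3) - 2*log(r + 2).
Then F(6) - F(4) = (log(3/64)) - (-log(36)) = log(27/16).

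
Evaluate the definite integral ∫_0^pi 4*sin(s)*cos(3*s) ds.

0

Use the identity sin(s)cos(3*s) = [sin(4*s) + sin(-2*s)]/2.
An antiderivative is F(s) = cos(2*s) - cos(4*s)/2.
Then F(pi) - F(0) = (1/2) - (1/2) = 0.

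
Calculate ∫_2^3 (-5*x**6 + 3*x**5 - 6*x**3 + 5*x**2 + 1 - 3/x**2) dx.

By the power rule, an antiderivative is F(x) = -5*x**7/7 + x**6/2 - 3*x**4/2 + 5*x**3/3 + x + 3/x.
Then F(3) - F(2) = (-8891/7) - (-2797/42) = -50549/42.

-50549/42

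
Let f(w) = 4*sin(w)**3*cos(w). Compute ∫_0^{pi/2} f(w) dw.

1

Let u = sin(w), so du = cos(w) dw. When w = 0, u = 0; when w = pi/2, u = 1.
The integral becomes 4·∫ u**3 du from 0 to 1, with antiderivative u**4.
Back in w: F(w) = sin(w)**4.
Then F(pi/2) - F(0) = (1) - (0) = 1.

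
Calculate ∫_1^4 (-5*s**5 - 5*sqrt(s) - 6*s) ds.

-20885/6

By the power rule, an antiderivative is F(s) = -5*s**6/6 - 10*s**(3/2)/3 - 3*s**2.
Then F(4) - F(1) = (-3488) - (-43/6) = -20885/6.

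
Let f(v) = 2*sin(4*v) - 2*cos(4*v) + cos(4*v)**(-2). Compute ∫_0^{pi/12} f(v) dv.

An antiderivative is F(v) = -sin(4*v)/2 - cos(4*v)/2 + tan(4*v)/4.
Then F(pi/12) - F(0) = (-1/4) - (-1/2) = 1/4.

1/4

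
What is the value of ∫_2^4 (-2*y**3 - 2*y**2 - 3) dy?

-490/3

By the power rule, an antiderivative is F(y) = -y**4/2 - 2*y**3/3 - 3*y.
Then F(4) - F(2) = (-548/3) - (-58/3) = -490/3.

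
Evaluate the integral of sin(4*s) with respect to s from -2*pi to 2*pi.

0

An antiderivative is F(s) = -cos(4*s)/4.
Then F(2*pi) - F(-2*pi) = (-1/4) - (-1/4) = 0.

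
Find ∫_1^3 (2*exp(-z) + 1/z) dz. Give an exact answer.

-2*exp(-3) + 2*exp(-1) + log(3)

An antiderivative is F(z) = log(z) - 2*exp(-z).
Then F(3) - F(1) = (-2*exp(-3) + log(3)) - (-2*exp(-1)) = -2*exp(-3) + 2*exp(-1) + log(3).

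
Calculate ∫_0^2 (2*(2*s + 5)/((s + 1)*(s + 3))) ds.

Factor the denominator: s**2 + 4*s + 3 = (s + 3)(s + 1).
Partial fractions: 2*(2*s + 5)/((s + 1)*(s + 3)) = 1/(s + 3) + 3/(s + 1).
An antiderivative is F(s) = 3*log(s + 1) + log(s + 3).
Then F(2) - F(0) = (log(5) + 3*log(3)) - (log(3)) = log(45).

log(45)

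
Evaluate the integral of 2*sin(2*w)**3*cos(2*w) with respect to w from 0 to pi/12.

1/64

Let u = sin(2*w), so du = 2*cos(2*w) dw. When w = 0, u = 0; when w = pi/12, u = 1/2.
The integral becomes ∫ u**3 du from 0 to 1/2, with antiderivative u**4/4.
Back in w: F(w) = sin(2*w)**4/4.
Then F(pi/12) - F(0) = (1/64) - (0) = 1/64.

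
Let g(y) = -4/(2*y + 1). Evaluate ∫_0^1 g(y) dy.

An antiderivative is F(y) = -2*log(2*y + 1).
Then F(1) - F(0) = (-log(9)) - (0) = -log(9).

-log(9)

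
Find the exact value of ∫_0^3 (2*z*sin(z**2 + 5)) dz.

Let u = z**2 + 5, so du = 2*z dz. When z = 0, u = 5; when z = 3, u = 14.
The integral becomes ∫ sin(u) du from 5 to 14, with antiderivative -cos(u).
Back in z: F(z) = -cos(z**2 + 5).
Then F(3) - F(0) = (-cos(14)) - (-cos(5)) = -cos(14) + cos(5).

-cos(14) + cos(5)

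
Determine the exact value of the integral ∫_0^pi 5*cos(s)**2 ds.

5*pi/2

Use the identity cos^2(s) = (1 + cos(2*s))/2.
An antiderivative is F(s) = 5*s/2 + 5*sin(2*s)/4.
Then F(pi) - F(0) = (5*pi/2) - (0) = 5*pi/2.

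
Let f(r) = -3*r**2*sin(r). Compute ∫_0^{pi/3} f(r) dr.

Integrate by parts twice (u = r^2, dv = -3*sin(r) dr).
An antiderivative is F(r) = 3*r**2*cos(r) - 6*r*sin(r) - 6*cos(r).
Then F(pi/3) - F(0) = (-sqrt(3)*pi - 3 + pi**2/6) - (-6) = -sqrt(3)*pi + pi**2/6 + 3.

-sqrt(3)*pi + pi**2/6 + 3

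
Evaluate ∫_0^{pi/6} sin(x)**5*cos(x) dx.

1/384

Let u = sin(x), so du = cos(x) dx. When x = 0, u = 0; when x = pi/6, u = 1/2.
The integral becomes ∫ u**5 du from 0 to 1/2, with antiderivative u**6/6.
Back in x: F(x) = sin(x)**6/6.
Then F(pi/6) - F(0) = (1/384) - (0) = 1/384.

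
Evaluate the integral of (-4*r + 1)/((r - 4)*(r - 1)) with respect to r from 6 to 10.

Factor the denominator: r**2 - 5*r + 4 = (r - 1)(r - 4).
Partial fractions: (-4*r + 1)/((r - 4)*(r - 1)) = 1/(r - 1) - 5/(r - 4).
An antiderivative is F(r) = -5*log(r - 4) + log(r - 1).
Then F(10) - F(6) = (-5*log(2) - 3*log(3)) - (log(5/32)) = -3*log(3) - log(5).

-3*log(3) - log(5)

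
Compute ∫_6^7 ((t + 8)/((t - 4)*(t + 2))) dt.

log(2)

Factor the denominator: t**2 - 2*t - 8 = (t + 2)(t - 4).
Partial fractions: (t + 8)/((t - 4)*(t + 2)) = -1/(t + 2) + 2/(t - 4).
An antiderivative is F(t) = 2*log(t - 4) - log(t + 2).
Then F(7) - F(6) = (0) - (-log(2)) = log(2).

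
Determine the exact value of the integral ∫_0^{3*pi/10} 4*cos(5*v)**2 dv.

Use the identity cos^2(5*v) = (1 + cos(10*v))/2.
An antiderivative is F(v) = 2*v + sin(10*v)/5.
Then F(3*pi/10) - F(0) = (3*pi/5) - (0) = 3*pi/5.

3*pi/5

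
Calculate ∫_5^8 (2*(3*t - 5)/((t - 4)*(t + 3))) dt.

Factor the denominator: t**2 - t - 12 = (t + 3)(t - 4).
Partial fractions: 2*(3*t - 5)/((t - 4)*(t + 3)) = 4/(t + 3) + 2/(t - 4).
An antiderivative is F(t) = 2*log(t - 4) + 4*log(t + 3).
Then F(8) - F(5) = (4*log(2) + 4*log(11)) - (12*log(2)) = -8*log(2) + 4*log(11).

-8*log(2) + 4*log(11)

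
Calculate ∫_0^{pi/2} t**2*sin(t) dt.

Integrate by parts twice (u = t^2, dv = sin(t) dt).
An antiderivative is F(t) = -t**2*cos(t) + 2*t*sin(t) + 2*cos(t).
Then F(pi/2) - F(0) = (pi) - (2) = -2 + pi.

-2 + pi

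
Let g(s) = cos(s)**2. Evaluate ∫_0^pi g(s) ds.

pi/2

Use the identity cos^2(s) = (1 + cos(2*s))/2.
An antiderivative is F(s) = s/2 + sin(2*s)/4.
Then F(pi) - F(0) = (pi/2) - (0) = pi/2.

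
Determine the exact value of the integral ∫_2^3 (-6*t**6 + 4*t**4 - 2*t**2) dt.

By the power rule, an antiderivative is F(t) = -6*t**7/7 + 4*t**5/5 - 2*t**3/3.
Then F(3) - F(2) = (-59436/35) - (-9392/105) = -168916/105.

-168916/105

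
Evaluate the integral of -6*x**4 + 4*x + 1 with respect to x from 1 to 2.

By the power rule, an antiderivative is F(x) = -6*x**5/5 + 2*x**2 + x.
Then F(2) - F(1) = (-142/5) - (9/5) = -151/5.

-151/5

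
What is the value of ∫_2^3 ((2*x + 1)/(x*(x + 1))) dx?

Factor the denominator: x**2 + x = (x + 1)x.
Partial fractions: (2*x + 1)/(x*(x + 1)) = 1/(x + 1) + 1/x.
An antiderivative is F(x) = log(x) + log(x + 1).
Then F(3) - F(2) = (log(12)) - (log(6)) = log(2).

log(2)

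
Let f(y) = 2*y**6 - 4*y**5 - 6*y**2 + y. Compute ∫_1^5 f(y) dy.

By the power rule, an antiderivative is F(y) = 2*y**7/7 - 2*y**6/3 - 2*y**3 + y**2/2.
Then F(5) - F(1) = (490025/42) - (-79/42) = 81684/7.

81684/7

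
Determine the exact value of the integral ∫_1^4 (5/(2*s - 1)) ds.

An antiderivative is F(s) = 5*log(2*s - 1)/2.
Then F(4) - F(1) = (5*log(7)/2) - (0) = 5*log(7)/2.

5*log(7)/2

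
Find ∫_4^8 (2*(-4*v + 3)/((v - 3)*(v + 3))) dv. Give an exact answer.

Factor the denominator: v**2 - 9 = (v + 3)(v - 3).
Partial fractions: 2*(-4*v + 3)/((v - 3)*(v + 3)) = -5/(v + 3) - 3/(v - 3).
An antiderivative is F(v) = -3*log(v - 3) - 5*log(v + 3).
Then F(8) - F(4) = (-5*log(11) - 3*log(5)) - (-5*log(7)) = -5*log(11) - 3*log(5) + 5*log(7).

-5*log(11) - 3*log(5) + 5*log(7)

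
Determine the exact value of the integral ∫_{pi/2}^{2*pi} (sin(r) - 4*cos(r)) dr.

3

An antiderivative is F(r) = -4*sin(r) - cos(r).
Then F(2*pi) - F(pi/2) = (-1) - (-4) = 3.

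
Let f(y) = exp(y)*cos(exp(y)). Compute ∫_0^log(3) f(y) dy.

-sin(1) + sin(3)

Let u = exp(y), so du = exp(y) dy. When y = 0, u = 1; when y = log(3), u = 3.
The integral becomes ∫ cos(u) du from 1 to 3, with antiderivative sin(u).
Back in y: F(y) = sin(exp(y)).
Then F(log(3)) - F(0) = (sin(3)) - (sin(1)) = -sin(1) + sin(3).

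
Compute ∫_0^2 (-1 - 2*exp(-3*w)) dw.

-8/3 + 2*exp(-6)/3

An antiderivative is F(w) = -w + 2*exp(-3*w)/3.
Then F(2) - F(0) = (-2 + 2*exp(-6)/3) - (2/3) = -8/3 + 2*exp(-6)/3.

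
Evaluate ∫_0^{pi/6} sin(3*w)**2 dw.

Use the identity sin^2(3*w) = (1 - cos(6*w))/2.
An antiderivative is F(w) = w/2 - sin(6*w)/12.
Then F(pi/6) - F(0) = (pi/12) - (0) = pi/12.

pi/12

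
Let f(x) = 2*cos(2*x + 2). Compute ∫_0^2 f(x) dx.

Let u = 2*x + 2, so du = 2 dx. When x = 0, u = 2; when x = 2, u = 6.
The integral becomes ∫ cos(u) du from 2 to 6, with antiderivative sin(u).
Back in x: F(x) = sin(2*x + 2).
Then F(2) - F(0) = (sin(6)) - (sin(2)) = -sin(2) + sin(6).

-sin(2) + sin(6)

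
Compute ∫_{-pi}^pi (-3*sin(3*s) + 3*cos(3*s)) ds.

An antiderivative is F(s) = sin(3*s) + cos(3*s).
Then F(pi) - F(-pi) = (-1) - (-1) = 0.

0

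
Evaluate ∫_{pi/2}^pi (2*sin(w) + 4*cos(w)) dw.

An antiderivative is F(w) = 4*sin(w) - 2*cos(w).
Then F(pi) - F(pi/2) = (2) - (4) = -2.

-2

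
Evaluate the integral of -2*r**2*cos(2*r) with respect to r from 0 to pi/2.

pi/2

Integrate by parts twice (u = r^2, dv = -2*cos(2*r) dr).
An antiderivative is F(r) = -r**2*sin(2*r) - r*cos(2*r) + sin(2*r)/2.
Then F(pi/2) - F(0) = (pi/2) - (0) = pi/2.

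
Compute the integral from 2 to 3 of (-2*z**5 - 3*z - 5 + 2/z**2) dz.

-1403/6

By the power rule, an antiderivative is F(z) = -z**6/3 - 3*z**2/2 - 5*z - 2/z.
Then F(3) - F(2) = (-1633/6) - (-115/3) = -1403/6.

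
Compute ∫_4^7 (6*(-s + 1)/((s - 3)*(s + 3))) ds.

Factor the denominator: s**2 - 9 = (s + 3)(s - 3).
Partial fractions: 6*(-s + 1)/((s - 3)*(s + 3)) = -4/(s + 3) - 2/(s - 3).
An antiderivative is F(s) = -2*log(s - 3) - 4*log(s + 3).
Then F(7) - F(4) = (-4*log(5) - 8*log(2)) - (-4*log(7)) = -4*log(5) - 8*log(2) + 4*log(7).

-4*log(5) - 8*log(2) + 4*log(7)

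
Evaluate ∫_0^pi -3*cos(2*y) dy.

An antiderivative is F(y) = -3*sin(2*y)/2.
Then F(pi) - F(0) = (0) - (0) = 0.

0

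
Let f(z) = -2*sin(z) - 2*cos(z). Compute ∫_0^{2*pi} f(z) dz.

0

An antiderivative is F(z) = -2*sin(z) + 2*cos(z).
Then F(2*pi) - F(0) = (2) - (2) = 0.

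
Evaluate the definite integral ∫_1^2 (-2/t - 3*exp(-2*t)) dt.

An antiderivative is F(t) = -2*log(t) + 3*exp(-2*t)/2.
Then F(2) - F(1) = (-2*log(2) + 3*exp(-4)/2) - (3*exp(-2)/2) = -2*log(2) - 3*exp(-2)/2 + 3*exp(-4)/2.

-2*log(2) - 3*exp(-2)/2 + 3*exp(-4)/2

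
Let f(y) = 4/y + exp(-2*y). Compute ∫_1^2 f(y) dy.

An antiderivative is F(y) = 4*log(y) - exp(-2*y)/2.
Then F(2) - F(1) = (-exp(-4)/2 + 4*log(2)) - (-exp(-2)/2) = (-1 + exp(2) + 8*exp(4)*log(2))*exp(-4)/2.

(-1 + exp(2) + 8*exp(4)*log(2))*exp(-4)/2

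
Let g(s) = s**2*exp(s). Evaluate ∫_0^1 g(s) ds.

-2 + E

Integrate by parts twice (u = s^2, dv = exp(s) ds).
An antiderivative is F(s) = (s**2 - 2*s + 2)*exp(s).
Then F(1) - F(0) = (E) - (2) = -2 + E.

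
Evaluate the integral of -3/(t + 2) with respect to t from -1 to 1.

An antiderivative is F(t) = -3*log(t + 2).
Then F(1) - F(-1) = (-log(27)) - (0) = -log(27).

-log(27)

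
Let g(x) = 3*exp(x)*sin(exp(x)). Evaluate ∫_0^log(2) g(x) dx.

Let u = exp(x), so du = exp(x) dx. When x = 0, u = 1; when x = log(2), u = 2.
The integral becomes 3·∫ sin(u) du from 1 to 2, with antiderivative -3*cos(u).
Back in x: F(x) = -3*cos(exp(x)).
Then F(log(2)) - F(0) = (-3*cos(2)) - (-3*cos(1)) = -3*cos(2) + 3*cos(1).

-3*cos(2) + 3*cos(1)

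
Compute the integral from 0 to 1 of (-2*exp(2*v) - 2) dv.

-exp(2) - 1

An antiderivative is F(v) = -exp(2*v) - 2*v.
Then F(1) - F(0) = (-exp(2) - 2) - (-1) = -exp(2) - 1.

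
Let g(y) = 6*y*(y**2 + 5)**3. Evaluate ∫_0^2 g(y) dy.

Let u = y**2 + 5, so du = 2*y dy. When y = 0, u = 5; when y = 2, u = 9.
The integral becomes 3·∫ u**3 du from 5 to 9, with antiderivative 3*u**4/4.
Back in y: F(y) = 3*(y**2 + 5)**4/4.
Then F(2) - F(0) = (19683/4) - (1875/4) = 4452.

4452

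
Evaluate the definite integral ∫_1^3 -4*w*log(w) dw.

8 - 18*log(3)

Integrate by parts once (u = ln w, dv = -4*w dw).
An antiderivative is F(w) = -w**2*(2*log(w) - 1).
Then F(3) - F(1) = (9 - 18*log(3)) - (1) = 8 - 18*log(3).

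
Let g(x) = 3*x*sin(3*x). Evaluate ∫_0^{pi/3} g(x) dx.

Integrate by parts once (u = x, dv = 3*sin(3*x) dx).
An antiderivative is F(x) = -x*cos(3*x) + sin(3*x)/3.
Then F(pi/3) - F(0) = (pi/3) - (0) = pi/3.

pi/3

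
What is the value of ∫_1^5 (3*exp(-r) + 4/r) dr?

-3*exp(-5) + 3*exp(-1) + 4*log(5)

An antiderivative is F(r) = 4*log(r) - 3*exp(-r).
Then F(5) - F(1) = (-3*exp(-5) + 4*log(5)) - (-3*exp(-1)) = -3*exp(-5) + 3*exp(-1) + 4*log(5).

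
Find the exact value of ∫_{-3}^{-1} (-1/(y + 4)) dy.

An antiderivative is F(y) = -log(y + 4).
Then F(-1) - F(-3) = (-log(3)) - (0) = -log(3).

-log(3)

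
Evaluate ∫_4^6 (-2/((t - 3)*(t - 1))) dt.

log(5/9)

Factor the denominator: t**2 - 4*t + 3 = (t - 1)(t - 3).
Partial fractions: -2/((t - 3)*(t - 1)) = 1/(t - 1) - 1/(t - 3).
An antiderivative is F(t) = -log(t - 3) + log(t - 1).
Then F(6) - F(4) = (log(5/3)) - (log(3)) = log(5/9).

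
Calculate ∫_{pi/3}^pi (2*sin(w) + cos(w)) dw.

An antiderivative is F(w) = sin(w) - 2*cos(w).
Then F(pi) - F(pi/3) = (2) - (-1 + sqrt(3)/2) = 3 - sqrt(3)/2.

3 - sqrt(3)/2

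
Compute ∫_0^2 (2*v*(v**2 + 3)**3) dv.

580

Let u = v**2 + 3, so du = 2*v dv. When v = 0, u = 3; when v = 2, u = 7.
The integral becomes ∫ u**3 du from 3 to 7, with antiderivative u**4/4.
Back in v: F(v) = (v**2 + 3)**4/4.
Then F(2) - F(0) = (2401/4) - (81/4) = 580.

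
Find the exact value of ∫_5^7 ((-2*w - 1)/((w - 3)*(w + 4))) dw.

Factor the denominator: w**2 + w - 12 = (w + 4)(w - 3).
Partial fractions: (-2*w - 1)/((w - 3)*(w + 4)) = -1/(w + 4) - 1/(w - 3).
An antiderivative is F(w) = -log(w - 3) - log(w + 4).
Then F(7) - F(5) = (-log(44)) - (-log(18)) = log(9/22).

log(9/22)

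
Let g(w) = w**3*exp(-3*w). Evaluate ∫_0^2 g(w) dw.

Integrate by parts 3 times (u = w^3, dv = exp(-3*w) dw).
An antiderivative is F(w) = (-9*w**3 - 9*w**2 - 6*w - 2)*exp(-3*w)/27.
Then F(2) - F(0) = (-122*exp(-6)/27) - (-2/27) = 2/27 - 122*exp(-6)/27.

2/27 - 122*exp(-6)/27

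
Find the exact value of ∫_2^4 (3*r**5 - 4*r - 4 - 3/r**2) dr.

7933/4

By the power rule, an antiderivative is F(r) = r**6/2 - 2*r**2 - 4*r + 3/r.
Then F(4) - F(2) = (8003/4) - (35/2) = 7933/4.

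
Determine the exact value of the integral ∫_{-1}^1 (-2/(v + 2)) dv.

-log(9)

An antiderivative is F(v) = -2*log(v + 2).
Then F(1) - F(-1) = (-log(9)) - (0) = -log(9).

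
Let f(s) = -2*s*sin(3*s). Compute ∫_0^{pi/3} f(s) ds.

Integrate by parts once (u = s, dv = -2*sin(3*s) ds).
An antiderivative is F(s) = 2*s*cos(3*s)/3 - 2*sin(3*s)/9.
Then F(pi/3) - F(0) = (-2*pi/9) - (0) = -2*pi/9.

-2*pi/9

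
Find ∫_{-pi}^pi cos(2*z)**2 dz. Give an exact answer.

Use the identity cos^2(2*z) = (1 + cos(4*z))/2.
An antiderivative is F(z) = z/2 + sin(4*z)/8.
Then F(pi) - F(-pi) = (pi/2) - (-pi/2) = pi.

pi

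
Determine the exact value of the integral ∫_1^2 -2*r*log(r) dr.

3/2 - log(16)

Integrate by parts once (u = ln r, dv = -2*r dr).
An antiderivative is F(r) = -r**2*(2*log(r) - 1)/2.
Then F(2) - F(1) = (2 - log(16)) - (1/2) = 3/2 - log(16).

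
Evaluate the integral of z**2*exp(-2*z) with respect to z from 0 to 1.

(-5 + exp(2))*exp(-2)/4

Integrate by parts twice (u = z^2, dv = exp(-2*z) dz).
An antiderivative is F(z) = (-2*z**2 - 2*z - 1)*exp(-2*z)/4.
Then F(1) - F(0) = (-5*exp(-2)/4) - (-1/4) = (-5 + exp(2))*exp(-2)/4.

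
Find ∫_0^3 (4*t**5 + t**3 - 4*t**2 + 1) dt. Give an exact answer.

By the power rule, an antiderivative is F(t) = 2*t**6/3 + t**4/4 - 4*t**3/3 + t.
Then F(3) - F(0) = (1893/4) - (0) = 1893/4.

1893/4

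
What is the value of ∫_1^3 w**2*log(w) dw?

-26/9 + 9*log(3)

Integrate by parts once (u = ln w, dv = w**2 dw).
An antiderivative is F(w) = w**3*(3*log(w) - 1)/9.
Then F(3) - F(1) = (-3 + 9*log(3)) - (-1/9) = -26/9 + 9*log(3).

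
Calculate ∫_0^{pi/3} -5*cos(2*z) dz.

-5*sqrt(3)/4

An antiderivative is F(z) = -5*sin(2*z)/2.
Then F(pi/3) - F(0) = (-5*sqrt(3)/4) - (0) = -5*sqrt(3)/4.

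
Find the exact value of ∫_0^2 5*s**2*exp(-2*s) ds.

5/4 - 65*exp(-4)/4

Integrate by parts twice (u = s^2, dv = 5*exp(-2*s) ds).
An antiderivative is F(s) = (-10*s**2 - 10*s - 5)*exp(-2*s)/4.
Then F(2) - F(0) = (-65*exp(-4)/4) - (-5/4) = 5/4 - 65*exp(-4)/4.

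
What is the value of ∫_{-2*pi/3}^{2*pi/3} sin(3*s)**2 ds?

2*pi/3

Use the identity sin^2(3*s) = (1 - cos(6*s))/2.
An antiderivative is F(s) = s/2 - sin(6*s)/12.
Then F(2*pi/3) - F(-2*pi/3) = (pi/3) - (-pi/3) = 2*pi/3.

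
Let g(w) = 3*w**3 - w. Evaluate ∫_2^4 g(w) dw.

174

By the power rule, an antiderivative is F(w) = 3*w**4/4 - w**2/2.
Then F(4) - F(2) = (184) - (10) = 174.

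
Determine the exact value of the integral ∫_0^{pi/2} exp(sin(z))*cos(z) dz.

Let u = sin(z), so du = cos(z) dz. When z = 0, u = 0; when z = pi/2, u = 1.
The integral becomes ∫ exp(u) du from 0 to 1, with antiderivative exp(u).
Back in z: F(z) = exp(sin(z)).
Then F(pi/2) - F(0) = (E) - (1) = -1 + E.

-1 + E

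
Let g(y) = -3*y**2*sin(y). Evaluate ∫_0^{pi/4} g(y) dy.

-3*sqrt(2) - 3*sqrt(2)*pi/4 + 3*sqrt(2)*pi**2/32 + 6

Integrate by parts twice (u = y^2, dv = -3*sin(y) dy).
An antiderivative is F(y) = 3*y**2*cos(y) - 6*y*sin(y) - 6*cos(y).
Then F(pi/4) - F(0) = (3*sqrt(2)*(-32 - 8*pi + pi**2)/32) - (-6) = -3*sqrt(2) - 3*sqrt(2)*pi/4 + 3*sqrt(2)*pi**2/32 + 6.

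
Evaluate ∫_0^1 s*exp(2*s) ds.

Integrate by parts once (u = s, dv = exp(2*s) ds).
An antiderivative is F(s) = (2*s - 1)*exp(2*s)/4.
Then F(1) - F(0) = (exp(2)/4) - (-1/4) = 1/4 + exp(2)/4.

1/4 + exp(2)/4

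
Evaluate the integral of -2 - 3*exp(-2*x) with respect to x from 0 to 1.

An antiderivative is F(x) = -2*x + 3*exp(-2*x)/2.
Then F(1) - F(0) = (-2 + 3*exp(-2)/2) - (3/2) = -7/2 + 3*exp(-2)/2.

-7/2 + 3*exp(-2)/2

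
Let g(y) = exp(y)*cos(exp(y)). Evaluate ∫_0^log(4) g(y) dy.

Let u = exp(y), so du = exp(y) dy. When y = 0, u = 1; when y = log(4), u = 4.
The integral becomes ∫ cos(u) du from 1 to 4, with antiderivative sin(u).
Back in y: F(y) = sin(exp(y)).
Then F(log(4)) - F(0) = (sin(4)) - (sin(1)) = -sin(1) + sin(4).

-sin(1) + sin(4)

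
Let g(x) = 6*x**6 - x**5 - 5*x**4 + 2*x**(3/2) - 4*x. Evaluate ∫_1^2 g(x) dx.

By the power rule, an antiderivative is F(x) = 6*x**7/7 - x**6/6 + 4*x**(5/2)/5 - x**5 - 2*x**2.
Then F(2) - F(1) = (16*sqrt(2)/5 + 1240/21) - (-317/210) = 16*sqrt(2)/5 + 4239/70.

16*sqrt(2)/5 + 4239/70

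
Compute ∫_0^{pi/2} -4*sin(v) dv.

An antiderivative is F(v) = 4*cos(v).
Then F(pi/2) - F(0) = (0) - (4) = -4.

-4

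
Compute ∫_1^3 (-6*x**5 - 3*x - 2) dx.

-744

By the power rule, an antiderivative is F(x) = -x**6 - 3*x**2/2 - 2*x.
Then F(3) - F(1) = (-1497/2) - (-9/2) = -744.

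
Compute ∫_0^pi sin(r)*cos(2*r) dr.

-2/3

Use the identity sin(r)cos(2*r) = [sin(3*r) + sin(-r)]/2.
An antiderivative is F(r) = cos(r)/2 - cos(3*r)/6.
Then F(pi) - F(0) = (-1/3) - (1/3) = -2/3.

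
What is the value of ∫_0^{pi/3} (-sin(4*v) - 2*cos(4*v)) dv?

-3/8 + sqrt(3)/4

An antiderivative is F(v) = -sin(4*v)/2 + cos(4*v)/4.
Then F(pi/3) - F(0) = (-1/8 + sqrt(3)/4) - (1/4) = -3/8 + sqrt(3)/4.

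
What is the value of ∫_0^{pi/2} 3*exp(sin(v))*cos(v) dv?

Let u = sin(v), so du = cos(v) dv. When v = 0, u = 0; when v = pi/2, u = 1.
The integral becomes 3·∫ exp(u) du from 0 to 1, with antiderivative 3*exp(u).
Back in v: F(v) = 3*exp(sin(v)).
Then F(pi/2) - F(0) = (3*E) - (3) = -3 + 3*E.

-3 + 3*E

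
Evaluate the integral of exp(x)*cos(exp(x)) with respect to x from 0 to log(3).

-sin(1) + sin(3)

Let u = exp(x), so du = exp(x) dx. When x = 0, u = 1; when x = log(3), u = 3.
The integral becomes ∫ cos(u) du from 1 to 3, with antiderivative sin(u).
Back in x: F(x) = sin(exp(x)).
Then F(log(3)) - F(0) = (sin(3)) - (sin(1)) = -sin(1) + sin(3).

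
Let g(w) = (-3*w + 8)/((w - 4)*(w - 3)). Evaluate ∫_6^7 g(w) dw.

-5*log(3) + 6*log(2)

Factor the denominator: w**2 - 7*w + 12 = (w - 3)(w - 4).
Partial fractions: (-3*w + 8)/((w - 4)*(w - 3)) = 1/(w - 3) - 4/(w - 4).
An antiderivative is F(w) = -4*log(w - 4) + log(w - 3).
Then F(7) - F(6) = (log(4/81)) - (log(3/16)) = -5*log(3) + 6*log(2).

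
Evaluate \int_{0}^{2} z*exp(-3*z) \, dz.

(-7 + exp(6))*exp(-6)/9

Integrate by parts once (u = z, dv = exp(-3*z) dz).
An antiderivative is F(z) = (-3*z - 1)*exp(-3*z)/9.
Then F(2) - F(0) = (-7*exp(-6)/9) - (-1/9) = (-7 + exp(6))*exp(-6)/9.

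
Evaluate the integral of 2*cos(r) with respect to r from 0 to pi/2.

An antiderivative is F(r) = 2*sin(r).
Then F(pi/2) - F(0) = (2) - (0) = 2.

2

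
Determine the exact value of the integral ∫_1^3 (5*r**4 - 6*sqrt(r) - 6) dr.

234 - 12*sqrt(3)

By the power rule, an antiderivative is F(r) = r**5 - 4*r**(3/2) - 6*r.
Then F(3) - F(1) = (225 - 12*sqrt(3)) - (-9) = 234 - 12*sqrt(3).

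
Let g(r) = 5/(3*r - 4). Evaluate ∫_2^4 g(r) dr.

An antiderivative is F(r) = 5*log(3*r - 4)/3.
Then F(4) - F(2) = (log(32)) - (5*log(2)/3) = 10*log(2)/3.

10*log(2)/3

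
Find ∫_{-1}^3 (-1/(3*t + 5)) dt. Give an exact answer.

-log(14)/3 + log(2)/3

An antiderivative is F(t) = -log(3*t + 5)/3.
Then F(3) - F(-1) = (-log(14)/3) - (-log(2)/3) = -log(14)/3 + log(2)/3.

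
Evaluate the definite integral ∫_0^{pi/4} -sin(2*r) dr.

-1/2

An antiderivative is F(r) = cos(2*r)/2.
Then F(pi/4) - F(0) = (0) - (1/2) = -1/2.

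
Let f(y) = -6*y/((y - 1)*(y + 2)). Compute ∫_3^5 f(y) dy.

-4*log(7) - 2*log(2) + 4*log(5)

Factor the denominator: y**2 + y - 2 = (y + 2)(y - 1).
Partial fractions: -6*y/((y - 1)*(y + 2)) = -4/(y + 2) - 2/(y - 1).
An antiderivative is F(y) = -2*log(y - 1) - 4*log(y + 2).
Then F(5) - F(3) = (-4*log(7) - 4*log(2)) - (-4*log(5) - 2*log(2)) = -4*log(7) - 2*log(2) + 4*log(5).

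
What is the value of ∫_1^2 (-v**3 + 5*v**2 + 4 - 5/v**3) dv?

241/24

By the power rule, an antiderivative is F(v) = -v**4/4 + 5*v**3/3 + 4*v + 5/(2*v**2).
Then F(2) - F(1) = (431/24) - (95/12) = 241/24.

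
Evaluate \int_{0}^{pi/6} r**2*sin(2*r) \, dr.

Integrate by parts twice (u = r^2, dv = sin(2*r) dr).
An antiderivative is F(r) = -r**2*cos(2*r)/2 + r*sin(2*r)/2 + cos(2*r)/4.
Then F(pi/6) - F(0) = (-pi**2/144 + 1/8 + sqrt(3)*pi/24) - (1/4) = -1/8 - pi**2/144 + sqrt(3)*pi/24.

-1/8 - pi**2/144 + sqrt(3)*pi/24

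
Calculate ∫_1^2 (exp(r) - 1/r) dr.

-exp(1) - log(2) + exp(2)

An antiderivative is F(r) = exp(r) - log(r).
Then F(2) - F(1) = (-log(2) + exp(2)) - (exp(1)) = -exp(1) - log(2) + exp(2).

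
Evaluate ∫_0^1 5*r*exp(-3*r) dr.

5/9 - 20*exp(-3)/9

Integrate by parts once (u = r, dv = 5*exp(-3*r) dr).
An antiderivative is F(r) = (-15*r - 5)*exp(-3*r)/9.
Then F(1) - F(0) = (-20*exp(-3)/9) - (-5/9) = 5/9 - 20*exp(-3)/9.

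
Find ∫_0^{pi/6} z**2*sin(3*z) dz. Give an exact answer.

Integrate by parts twice (u = z^2, dv = sin(3*z) dz).
An antiderivative is F(z) = -z**2*cos(3*z)/3 + 2*z*sin(3*z)/9 + 2*cos(3*z)/27.
Then F(pi/6) - F(0) = (pi/27) - (2/27) = -2/27 + pi/27.

-2/27 + pi/27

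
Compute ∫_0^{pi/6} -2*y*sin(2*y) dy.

Integrate by parts once (u = y, dv = -2*sin(2*y) dy).
An antiderivative is F(y) = y*cos(2*y) - sin(2*y)/2.
Then F(pi/6) - F(0) = (-sqrt(3)/4 + pi/12) - (0) = -sqrt(3)/4 + pi/12.

-sqrt(3)/4 + pi/12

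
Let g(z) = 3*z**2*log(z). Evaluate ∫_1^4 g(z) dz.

Integrate by parts once (u = ln z, dv = 3*z**2 dz).
An antiderivative is F(z) = z**3*(3*log(z) - 1)/3.
Then F(4) - F(1) = (-64/3 + 128*log(2)) - (-1/3) = -21 + 128*log(2).

-21 + 128*log(2)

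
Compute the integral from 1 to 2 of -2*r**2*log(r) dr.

Integrate by parts once (u = ln r, dv = -2*r**2 dr).
An antiderivative is F(r) = -2*r**3*(3*log(r) - 1)/9.
Then F(2) - F(1) = (16/9 - 16*log(2)/3) - (2/9) = 14/9 - 16*log(2)/3.

14/9 - 16*log(2)/3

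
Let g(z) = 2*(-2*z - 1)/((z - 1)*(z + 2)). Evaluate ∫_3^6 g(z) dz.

Factor the denominator: z**2 + z - 2 = (z + 2)(z - 1).
Partial fractions: 2*(-2*z - 1)/((z - 1)*(z + 2)) = -2/(z + 2) - 2/(z - 1).
An antiderivative is F(z) = -2*log(z - 1) - 2*log(z + 2).
Then F(6) - F(3) = (-6*log(2) - 2*log(5)) - (-log(100)) = -log(16).

-log(16)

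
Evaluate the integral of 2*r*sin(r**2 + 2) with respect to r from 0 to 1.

Let u = r**2 + 2, so du = 2*r dr. When r = 0, u = 2; when r = 1, u = 3.
The integral becomes ∫ sin(u) du from 2 to 3, with antiderivative -cos(u).
Back in r: F(r) = -cos(r**2 + 2).
Then F(1) - F(0) = (-cos(3)) - (-cos(2)) = cos(2) - cos(3).

cos(2) - cos(3)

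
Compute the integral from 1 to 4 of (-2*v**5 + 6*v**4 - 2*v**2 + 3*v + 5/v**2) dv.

-3063/20

By the power rule, an antiderivative is F(v) = -v**6/3 + 6*v**5/5 - 2*v**3/3 + 3*v**2/2 - 5/v.
Then F(4) - F(1) = (-3129/20) - (-33/10) = -3063/20.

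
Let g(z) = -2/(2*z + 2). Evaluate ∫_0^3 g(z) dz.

An antiderivative is F(z) = -log(2*z + 2).
Then F(3) - F(0) = (-log(8)) - (-log(2)) = -log(4).

-log(4)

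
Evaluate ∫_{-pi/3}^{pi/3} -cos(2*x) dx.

-sqrt(3)/2

An antiderivative is F(x) = -sin(2*x)/2.
Then F(pi/3) - F(-pi/3) = (-sqrt(3)/4) - (sqrt(3)/4) = -sqrt(3)/2.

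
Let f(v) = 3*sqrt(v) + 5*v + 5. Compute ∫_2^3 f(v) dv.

-4*sqrt(2) + 6*sqrt(3) + 35/2

By the power rule, an antiderivative is F(v) = 2*v**(3/2) + 5*v**2/2 + 5*v.
Then F(3) - F(2) = (6*sqrt(3) + 75/2) - (4*sqrt(2) + 20) = -4*sqrt(2) + 6*sqrt(3) + 35/2.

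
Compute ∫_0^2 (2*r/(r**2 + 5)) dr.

log(9/5)

Let u = r**2 + 5, so du = 2*r dr. When r = 0, u = 5; when r = 2, u = 9.
The integral becomes ∫ 1/u du from 5 to 9, with antiderivative log(u).
Back in r: F(r) = log(r**2 + 5).
Then F(2) - F(0) = (log(9)) - (log(5)) = log(9/5).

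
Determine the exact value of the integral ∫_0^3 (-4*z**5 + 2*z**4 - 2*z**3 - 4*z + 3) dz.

-4383/10

By the power rule, an antiderivative is F(z) = -2*z**6/3 + 2*z**5/5 - z**4/2 - 2*z**2 + 3*z.
Then F(3) - F(0) = (-4383/10) - (0) = -4383/10.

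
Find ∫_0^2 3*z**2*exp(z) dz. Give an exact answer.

Integrate by parts twice (u = z^2, dv = 3*exp(z) dz).
An antiderivative is F(z) = (3*z**2 - 6*z + 6)*exp(z).
Then F(2) - F(0) = (6*exp(2)) - (6) = -6 + 6*exp(2).

-6 + 6*exp(2)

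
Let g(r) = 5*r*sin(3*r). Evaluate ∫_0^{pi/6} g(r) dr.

Integrate by parts once (u = r, dv = 5*sin(3*r) dr).
An antiderivative is F(r) = -5*r*cos(3*r)/3 + 5*sin(3*r)/9.
Then F(pi/6) - F(0) = (5/9) - (0) = 5/9.

5/9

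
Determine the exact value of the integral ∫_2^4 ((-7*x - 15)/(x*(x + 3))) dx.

-2*log(7) - 5*log(2) + 2*log(5)

Factor the denominator: x**2 + 3*x = (x + 3)x.
Partial fractions: (-7*x - 15)/(x*(x + 3)) = -2/(x + 3) - 5/x.
An antiderivative is F(x) = -5*log(x) - 2*log(x + 3).
Then F(4) - F(2) = (-10*log(2) - 2*log(7)) - (-5*log(2) - 2*log(5)) = -2*log(7) - 5*log(2) + 2*log(5).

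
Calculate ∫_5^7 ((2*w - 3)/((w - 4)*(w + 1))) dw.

Factor the denominator: w**2 - 3*w - 4 = (w + 1)(w - 4).
Partial fractions: (2*w - 3)/((w - 4)*(w + 1)) = 1/(w + 1) + 1/(w - 4).
An antiderivative is F(w) = log(w - 4) + log(w + 1).
Then F(7) - F(5) = (log(24)) - (log(6)) = log(4).

log(4)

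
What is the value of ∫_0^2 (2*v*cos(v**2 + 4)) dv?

-sin(4) + sin(8)

Let u = v**2 + 4, so du = 2*v dv. When v = 0, u = 4; when v = 2, u = 8.
The integral becomes ∫ cos(u) du from 4 to 8, with antiderivative sin(u).
Back in v: F(v) = sin(v**2 + 4).
Then F(2) - F(0) = (sin(8)) - (sin(4)) = -sin(4) + sin(8).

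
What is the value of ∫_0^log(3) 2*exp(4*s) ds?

Let u = exp(s), so du = exp(s) ds. When s = 0, u = 1; when s = log(3), u = 3.
The integral becomes 2·∫ u**3 du from 1 to 3, with antiderivative u**4/2.
Back in s: F(s) = exp(4*s)/2.
Then F(log(3)) - F(0) = (81/2) - (1/2) = 40.

40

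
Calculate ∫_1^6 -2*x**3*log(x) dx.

-648*log(3) - 648*log(2) + 1295/8

Integrate by parts once (u = ln x, dv = -2*x**3 dx).
An antiderivative is F(x) = -x**4*(4*log(x) - 1)/8.
Then F(6) - F(1) = (-648*log(3) - 648*log(2) + 162) - (1/8) = -648*log(3) - 648*log(2) + 1295/8.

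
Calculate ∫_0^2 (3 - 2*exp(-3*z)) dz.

2*exp(-6)/3 + 16/3

An antiderivative is F(z) = 3*z + 2*exp(-3*z)/3.
Then F(2) - F(0) = (2*exp(-6)/3 + 6) - (2/3) = 2*exp(-6)/3 + 16/3.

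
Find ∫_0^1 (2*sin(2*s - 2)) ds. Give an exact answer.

-1 + cos(2)

Let u = 2*s - 2, so du = 2 ds. When s = 0, u = -2; when s = 1, u = 0.
The integral becomes ∫ sin(u) du from -2 to 0, with antiderivative -cos(u).
Back in s: F(s) = -cos(2*s - 2).
Then F(1) - F(0) = (-1) - (-cos(2)) = -1 + cos(2).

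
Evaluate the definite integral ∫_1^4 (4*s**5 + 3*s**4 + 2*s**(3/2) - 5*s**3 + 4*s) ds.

61597/20

By the power rule, an antiderivative is F(s) = 2*s**6/3 + 4*s**(5/2)/5 + 3*s**5/5 - 5*s**4/4 + 2*s**2.
Then F(4) - F(1) = (9248/3) - (169/60) = 61597/20.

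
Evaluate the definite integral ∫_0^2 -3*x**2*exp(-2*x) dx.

-3/4 + 39*exp(-4)/4

Integrate by parts twice (u = x^2, dv = -3*exp(-2*x) dx).
An antiderivative is F(x) = (6*x**2 + 6*x + 3)*exp(-2*x)/4.
Then F(2) - F(0) = (39*exp(-4)/4) - (3/4) = -3/4 + 39*exp(-4)/4.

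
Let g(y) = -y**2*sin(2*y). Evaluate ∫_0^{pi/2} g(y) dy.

Integrate by parts twice (u = y^2, dv = -sin(2*y) dy).
An antiderivative is F(y) = y**2*cos(2*y)/2 - y*sin(2*y)/2 - cos(2*y)/4.
Then F(pi/2) - F(0) = (1/4 - pi**2/8) - (-1/4) = 1/2 - pi**2/8.

1/2 - pi**2/8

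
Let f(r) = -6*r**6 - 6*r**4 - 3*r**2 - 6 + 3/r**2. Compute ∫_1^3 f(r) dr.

By the power rule, an antiderivative is F(r) = -6*r**7/7 - 6*r**5/5 - r**3 - 6*r - 3/r.
Then F(3) - F(1) = (-77426/35) - (-422/35) = -77004/35.

-77004/35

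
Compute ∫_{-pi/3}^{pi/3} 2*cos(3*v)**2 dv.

2*pi/3

Use the identity cos^2(3*v) = (1 + cos(6*v))/2.
An antiderivative is F(v) = v + sin(6*v)/6.
Then F(pi/3) - F(-pi/3) = (pi/3) - (-pi/3) = 2*pi/3.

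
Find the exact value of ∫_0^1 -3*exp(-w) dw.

An antiderivative is F(w) = 3*exp(-w).
Then F(1) - F(0) = (3*exp(-1)) - (3) = -3 + 3*exp(-1).

-3 + 3*exp(-1)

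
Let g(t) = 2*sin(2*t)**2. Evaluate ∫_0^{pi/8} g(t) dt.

-1/4 + pi/8

Use the identity sin^2(2*t) = (1 - cos(4*t))/2.
An antiderivative is F(t) = t - sin(4*t)/4.
Then F(pi/8) - F(0) = (-1/4 + pi/8) - (0) = -1/4 + pi/8.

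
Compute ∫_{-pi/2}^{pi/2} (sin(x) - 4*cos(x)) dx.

An antiderivative is F(x) = -4*sin(x) - cos(x).
Then F(pi/2) - F(-pi/2) = (-4) - (4) = -8.

-8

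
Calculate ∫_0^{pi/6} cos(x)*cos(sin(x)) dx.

sin(1/2)

Let u = sin(x), so du = cos(x) dx. When x = 0, u = 0; when x = pi/6, u = 1/2.
The integral becomes ∫ cos(u) du from 0 to 1/2, with antiderivative sin(u).
Back in x: F(x) = sin(sin(x)).
Then F(pi/6) - F(0) = (sin(1/2)) - (0) = sin(1/2).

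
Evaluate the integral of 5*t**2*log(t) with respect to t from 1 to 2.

Integrate by parts once (u = ln t, dv = 5*t**2 dt).
An antiderivative is F(t) = 5*t**3*(3*log(t) - 1)/9.
Then F(2) - F(1) = (-40/9 + 40*log(2)/3) - (-5/9) = -35/9 + 40*log(2)/3.

-35/9 + 40*log(2)/3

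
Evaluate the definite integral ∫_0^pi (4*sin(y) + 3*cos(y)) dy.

An antiderivative is F(y) = 3*sin(y) - 4*cos(y).
Then F(pi) - F(0) = (4) - (-4) = 8.

8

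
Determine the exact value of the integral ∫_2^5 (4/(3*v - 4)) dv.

-4*log(2)/3 + 4*log(11)/3

An antiderivative is F(v) = 4*log(3*v - 4)/3.
Then F(5) - F(2) = (4*log(11)/3) - (4*log(2)/3) = -4*log(2)/3 + 4*log(11)/3.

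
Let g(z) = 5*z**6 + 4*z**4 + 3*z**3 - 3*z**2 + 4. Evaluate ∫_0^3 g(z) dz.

By the power rule, an antiderivative is F(z) = 5*z**7/7 + 4*z**5/5 + 3*z**4/4 - z**3 + 4*z.
Then F(3) - F(0) = (252321/140) - (0) = 252321/140.

252321/140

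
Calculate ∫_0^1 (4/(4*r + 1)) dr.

Let u = 4*r + 1, so du = 4 dr. When r = 0, u = 1; when r = 1, u = 5.
The integral becomes ∫ 1/u du from 1 to 5, with antiderivative log(u).
Back in r: F(r) = log(4*r + 1).
Then F(1) - F(0) = (log(5)) - (0) = log(5).

log(5)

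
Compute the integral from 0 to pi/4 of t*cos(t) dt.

-1 + sqrt(2)*pi/8 + sqrt(2)/2

Integrate by parts once (u = t, dv = cos(t) dt).
An antiderivative is F(t) = t*sin(t) + cos(t).
Then F(pi/4) - F(0) = (sqrt(2)*(pi + 4)/8) - (1) = -1 + sqrt(2)*pi/8 + sqrt(2)/2.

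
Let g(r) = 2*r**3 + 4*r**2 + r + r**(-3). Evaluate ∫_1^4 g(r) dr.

7023/32

By the power rule, an antiderivative is F(r) = r**4/2 + 4*r**3/3 + r**2/2 - 1/(2*r**2).
Then F(4) - F(1) = (21245/96) - (11/6) = 7023/32.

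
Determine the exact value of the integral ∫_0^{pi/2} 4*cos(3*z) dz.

An antiderivative is F(z) = 4*sin(3*z)/3.
Then F(pi/2) - F(0) = (-4/3) - (0) = -4/3.

-4/3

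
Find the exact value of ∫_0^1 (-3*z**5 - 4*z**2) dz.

By the power rule, an antiderivative is F(z) = -z**6/2 - 4*z**3/3.
Then F(1) - F(0) = (-11/6) - (0) = -11/6.

-11/6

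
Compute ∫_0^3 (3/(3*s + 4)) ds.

Let u = 3*s + 4, so du = 3 ds. When s = 0, u = 4; when s = 3, u = 13.
The integral becomes ∫ 1/u du from 4 to 13, with antiderivative log(u).
Back in s: F(s) = log(3*s + 4).
Then F(3) - F(0) = (log(13)) - (log(4)) = log(13/4).

log(13/4)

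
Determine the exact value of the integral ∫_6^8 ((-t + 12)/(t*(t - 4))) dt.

Factor the denominator: t**2 - 4*t = t(t - 4).
Partial fractions: (-t + 12)/(t*(t - 4)) = -3/t + 2/(t - 4).
An antiderivative is F(t) = -3*log(t) + 2*log(t - 4).
Then F(8) - F(6) = (-log(32)) - (-log(54)) = log(27/16).

log(27/16)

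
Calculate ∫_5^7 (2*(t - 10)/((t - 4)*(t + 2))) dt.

-4*log(7) + 6*log(3)

Factor the denominator: t**2 - 2*t - 8 = (t + 2)(t - 4).
Partial fractions: 2*(t - 10)/((t - 4)*(t + 2)) = 4/(t + 2) - 2/(t - 4).
An antiderivative is F(t) = -2*log(t - 4) + 4*log(t + 2).
Then F(7) - F(5) = (6*log(3)) - (4*log(7)) = -4*log(7) + 6*log(3).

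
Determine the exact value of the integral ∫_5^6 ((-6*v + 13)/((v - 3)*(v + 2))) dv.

Factor the denominator: v**2 - v - 6 = (v + 2)(v - 3).
Partial fractions: (-6*v + 13)/((v - 3)*(v + 2)) = -5/(v + 2) - 1/(v - 3).
An antiderivative is F(v) = -log(v - 3) - 5*log(v + 2).
Then F(6) - F(5) = (-15*log(2) - log(3)) - (-5*log(7) - log(2)) = -14*log(2) - log(3) + 5*log(7).

-14*log(2) - log(3) + 5*log(7)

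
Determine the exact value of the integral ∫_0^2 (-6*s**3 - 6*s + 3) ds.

-30

By the power rule, an antiderivative is F(s) = -3*s**4/2 - 3*s**2 + 3*s.
Then F(2) - F(0) = (-30) - (0) = -30.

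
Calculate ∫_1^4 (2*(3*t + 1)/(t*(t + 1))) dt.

4*log(5)

Factor the denominator: t**2 + t = (t + 1)t.
Partial fractions: 2*(3*t + 1)/(t*(t + 1)) = 4/(t + 1) + 2/t.
An antiderivative is F(t) = 2*log(t) + 4*log(t + 1).
Then F(4) - F(1) = (4*log(2) + 4*log(5)) - (log(16)) = 4*log(5).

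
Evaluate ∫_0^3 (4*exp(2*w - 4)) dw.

Let u = 2*w - 4, so du = 2 dw. When w = 0, u = -4; when w = 3, u = 2.
The integral becomes 2·∫ exp(u) du from -4 to 2, with antiderivative 2*exp(u).
Back in w: F(w) = 2*exp(2*w - 4).
Then F(3) - F(0) = (2*exp(2)) - (2*exp(-4)) = -(2 - 2*exp(6))*exp(-4).

-(2 - 2*exp(6))*exp(-4)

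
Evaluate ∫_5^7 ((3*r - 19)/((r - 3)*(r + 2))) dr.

-5*log(7) - 2*log(2) + 10*log(3)

Factor the denominator: r**2 - r - 6 = (r + 2)(r - 3).
Partial fractions: (3*r - 19)/((r - 3)*(r + 2)) = 5/(r + 2) - 2/(r - 3).
An antiderivative is F(r) = -2*log(r - 3) + 5*log(r + 2).
Then F(7) - F(5) = (-4*log(2) + 10*log(3)) - (-2*log(2) + 5*log(7)) = -5*log(7) - 2*log(2) + 10*log(3).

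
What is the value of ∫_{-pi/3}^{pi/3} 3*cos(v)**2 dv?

Use the identity cos^2(v) = (1 + cos(2*v))/2.
An antiderivative is F(v) = 3*v/2 + 3*sin(2*v)/4.
Then F(pi/3) - F(-pi/3) = (3*sqrt(3)/8 + pi/2) - (-pi/2 - 3*sqrt(3)/8) = 3*sqrt(3)/4 + pi.

3*sqrt(3)/4 + pi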